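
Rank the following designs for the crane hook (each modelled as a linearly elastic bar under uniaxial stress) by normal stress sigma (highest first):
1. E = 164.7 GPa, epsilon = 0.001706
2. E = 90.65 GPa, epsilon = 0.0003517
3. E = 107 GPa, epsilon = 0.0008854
Model: a linearly elastic bar under uniaxial stress, so sigma = E·epsilon (SI units).
  Case 1: sigma = (1.647 × 10¹¹) × 0.001706 = 2.81 × 10⁸ Pa = 281 MPa
  Case 2: sigma = (9.065 × 10¹⁰) × 0.0003517 = 3.188 × 10⁷ Pa = 31.88 MPa
  Case 3: sigma = (1.07 × 10¹¹) × 0.0008854 = 9.474 × 10⁷ Pa = 94.74 MPa
Ordering: 281 MPa (case 1) > 94.74 MPa (case 3) > 31.88 MPa (case 2)
Final answer: 1, 3, 2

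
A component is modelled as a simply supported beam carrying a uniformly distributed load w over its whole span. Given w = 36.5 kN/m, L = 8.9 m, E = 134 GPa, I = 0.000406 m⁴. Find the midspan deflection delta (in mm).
Model: a simply supported beam carrying a uniformly distributed load w over its whole span, so delta = (5·w·L^4) / (384·E·I).
Convert to SI units:
  w = 36.5 kN/m = 36500 N/m
  E = 134 GPa = 1.34 × 10¹¹ Pa
Substitute:
  delta = (5 × 36500 × 8.9^4) / (384 × (1.34 × 10¹¹) × 0.000406)
  delta = 0.05481 m
Convert: delta = 0.05481 m = 54.81 mm
Final answer: delta = 54.81 mm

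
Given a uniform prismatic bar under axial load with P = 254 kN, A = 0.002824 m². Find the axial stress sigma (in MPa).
Model: a uniform prismatic bar under axial load, so sigma = P / A.
Convert to SI units:
  P = 254 kN = 254000 N
Substitute:
  sigma = 254000 / 0.002824
  sigma = 8.994 × 10⁷ Pa
Convert: sigma = 8.994 × 10⁷ Pa = 89.94 MPa
Final answer: sigma = 89.94 MPa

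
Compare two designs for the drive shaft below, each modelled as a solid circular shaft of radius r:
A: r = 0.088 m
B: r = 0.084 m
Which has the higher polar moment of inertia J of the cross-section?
Model: a solid circular shaft of radius r, so J = (π·r^4) / 2 (SI units).
  A: J = (π × 0.088^4) / 2 = 9.42 × 10⁻⁵ m⁴
  B: J = (π × 0.084^4) / 2 = 7.821 × 10⁻⁵ m⁴
9.42 × 10⁻⁵ m⁴ > 7.821 × 10⁻⁵ m⁴, so A is larger.
Final answer: A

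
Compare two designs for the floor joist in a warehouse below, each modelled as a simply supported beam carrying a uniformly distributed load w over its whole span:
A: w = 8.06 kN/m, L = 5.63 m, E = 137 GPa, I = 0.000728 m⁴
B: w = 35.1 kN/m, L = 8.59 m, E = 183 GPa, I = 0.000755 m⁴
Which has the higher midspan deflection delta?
Model: a simply supported beam carrying a uniformly distributed load w over its whole span, so delta = (5·w·L^4) / (384·E·I) (SI units).
  A: delta = (5 × 8060 × 5.63^4) / (384 × (1.37 × 10¹¹) × 0.000728) = 0.001057 m = 1.057 mm
  B: delta = (5 × 35100 × 8.59^4) / (384 × (1.83 × 10¹¹) × 0.000755) = 0.01801 m = 18.01 mm
18.01 mm > 1.057 mm, so B is larger.
Final answer: B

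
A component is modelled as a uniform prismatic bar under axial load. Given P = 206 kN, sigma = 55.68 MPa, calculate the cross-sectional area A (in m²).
Model: a uniform prismatic bar under axial load, so sigma = P / A.
Solve for A: A = P / sigma.
Convert to SI units:
  P = 206 kN = 206000 N
  sigma = 55.68 MPa = 5.568 × 10⁷ Pa
Substitute:
  A = 206000 / (5.568 × 10⁷)
  A = 0.0037 m²
Final answer: A = 0.0037 m²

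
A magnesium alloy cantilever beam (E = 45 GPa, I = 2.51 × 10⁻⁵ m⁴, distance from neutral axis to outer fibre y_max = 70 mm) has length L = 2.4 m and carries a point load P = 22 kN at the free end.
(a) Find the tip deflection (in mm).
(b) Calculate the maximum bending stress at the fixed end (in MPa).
(a) Tip deflection of a cantilever with an end point load: δ = P·L^3 / (3·E·I). Convert P = 22 kN = 22000 N, E = 45 GPa = 4.5 × 10¹⁰ Pa.
  δ = (22000 × 2.4^3) / (3 × (4.5 × 10¹⁰) × (2.51 × 10⁻⁵)) = 0.08975 m = 89.75 mm
(b) Maximum bending moment at the fixed end: M = P·L = 22000 × 2.4 = 52800 N·m. Convert y_max = 70 mm = 0.07 m.
  σ = M·y_max / I = (52800 × 0.07) / (2.51 × 10⁻⁵) = 1.473 × 10⁸ Pa = 147.3 MPa
Final answer: (a) δ = 89.75 mm, (b) σ = 147.3 MPa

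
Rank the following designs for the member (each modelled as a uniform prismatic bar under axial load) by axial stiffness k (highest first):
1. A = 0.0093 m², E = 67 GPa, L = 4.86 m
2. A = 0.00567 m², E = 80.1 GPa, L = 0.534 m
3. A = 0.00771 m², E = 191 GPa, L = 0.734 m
Model: a uniform prismatic bar under axial load, so k = (A·E) / L (SI units).
  Case 1: k = (0.0093 × (6.7 × 10¹⁰)) / 4.86 = 1.282 × 10⁸ N/m = 128.2 MN/m
  Case 2: k = (0.00567 × (8.01 × 10¹⁰)) / 0.534 = 8.505 × 10⁸ N/m = 850.5 MN/m
  Case 3: k = (0.00771 × (1.91 × 10¹¹)) / 0.734 = 2.006 × 10⁹ N/m = 2006 MN/m
Ordering: 2006 MN/m (case 3) > 850.5 MN/m (case 2) > 128.2 MN/m (case 1)
Final answer: 3, 2, 1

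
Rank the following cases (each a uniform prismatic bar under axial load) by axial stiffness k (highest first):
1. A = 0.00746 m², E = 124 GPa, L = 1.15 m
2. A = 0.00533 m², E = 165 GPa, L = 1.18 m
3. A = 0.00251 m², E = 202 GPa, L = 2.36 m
Model: a uniform prismatic bar under axial load, so k = (A·E) / L (SI units).
  Case 1: k = (0.00746 × (1.24 × 10¹¹)) / 1.15 = 8.044 × 10⁸ N/m = 804.4 MN/m
  Case 2: k = (0.00533 × (1.65 × 10¹¹)) / 1.18 = 7.453 × 10⁸ N/m = 745.3 MN/m
  Case 3: k = (0.00251 × (2.02 × 10¹¹)) / 2.36 = 2.148 × 10⁸ N/m = 214.8 MN/m
Ordering: 804.4 MN/m (case 1) > 745.3 MN/m (case 2) > 214.8 MN/m (case 3)
Final answer: 1, 2, 3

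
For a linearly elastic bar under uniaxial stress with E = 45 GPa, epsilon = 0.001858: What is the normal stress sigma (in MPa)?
Model: a linearly elastic bar under uniaxial stress, so sigma = E·epsilon.
Convert to SI units:
  E = 45 GPa = 4.5 × 10¹⁰ Pa
Substitute:
  sigma = (4.5 × 10¹⁰) × 0.001858
  sigma = 8.361 × 10⁷ Pa
Convert: sigma = 8.361 × 10⁷ Pa = 83.61 MPa
Final answer: sigma = 83.61 MPa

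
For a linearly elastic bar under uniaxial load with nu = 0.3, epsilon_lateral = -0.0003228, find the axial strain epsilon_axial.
Model: a linearly elastic bar under uniaxial load, so epsilon_lateral = -nu·epsilon_axial.
Solve for epsilon_axial: epsilon_axial = -epsilon_lateral / nu.
Substitute:
  epsilon_axial = -(-0.0003228) / 0.3
  epsilon_axial = 0.001076
Final answer: epsilon_axial = 0.001076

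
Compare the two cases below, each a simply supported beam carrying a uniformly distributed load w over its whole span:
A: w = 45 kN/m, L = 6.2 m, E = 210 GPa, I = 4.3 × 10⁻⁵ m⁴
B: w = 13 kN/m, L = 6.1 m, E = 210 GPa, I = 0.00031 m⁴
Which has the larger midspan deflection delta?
Model: a simply supported beam carrying a uniformly distributed load w over its whole span, so delta = (5·w·L^4) / (384·E·I) (SI units).
  A: delta = (5 × 45000 × 6.2^4) / (384 × (2.1 × 10¹¹) × (4.3 × 10⁻⁵)) = 0.09588 m = 95.88 mm
  B: delta = (5 × 13000 × 6.1^4) / (384 × (2.1 × 10¹¹) × 0.00031) = 0.0036 m = 3.6 mm
95.88 mm > 3.6 mm, so A is larger.
Final answer: A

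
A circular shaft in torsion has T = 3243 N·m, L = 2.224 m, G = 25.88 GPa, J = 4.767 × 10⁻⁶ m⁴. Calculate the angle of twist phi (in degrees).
Model: a circular shaft in torsion, so phi = (T·L) / (G·J).
Convert to SI units:
  G = 25.88 GPa = 2.588 × 10¹⁰ Pa
Substitute:
  phi = (3243 × 2.224) / ((2.588 × 10¹⁰) × (4.767 × 10⁻⁶))
  phi = 0.05846 rad
Convert to degrees: phi = 0.05846 × 180/π = 3.35°
Final answer: phi = 3.35°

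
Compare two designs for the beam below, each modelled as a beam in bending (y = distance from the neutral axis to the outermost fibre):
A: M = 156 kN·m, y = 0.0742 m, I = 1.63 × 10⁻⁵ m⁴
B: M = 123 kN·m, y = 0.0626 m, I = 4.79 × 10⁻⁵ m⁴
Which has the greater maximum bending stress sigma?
Model: a beam in bending (y = distance from the neutral axis to the outermost fibre), so sigma = (M·y) / I (SI units).
  A: sigma = (156000 × 0.0742) / (1.63 × 10⁻⁵) = 7.101 × 10⁸ Pa = 710.1 MPa
  B: sigma = (123000 × 0.0626) / (4.79 × 10⁻⁵) = 1.607 × 10⁸ Pa = 160.7 MPa
710.1 MPa > 160.7 MPa, so A is larger.
Final answer: A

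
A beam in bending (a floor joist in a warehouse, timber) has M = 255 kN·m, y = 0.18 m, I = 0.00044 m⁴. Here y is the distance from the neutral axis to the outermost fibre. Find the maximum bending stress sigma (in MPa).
Model: a beam in bending, so sigma = (M·y) / I.
Convert to SI units:
  M = 255 kN·m = 255000 N·m
Substitute:
  sigma = (255000 × 0.18) / 0.00044
  sigma = 1.043 × 10⁸ Pa
Convert: sigma = 1.043 × 10⁸ Pa = 104.3 MPa
Final answer: sigma = 104.3 MPa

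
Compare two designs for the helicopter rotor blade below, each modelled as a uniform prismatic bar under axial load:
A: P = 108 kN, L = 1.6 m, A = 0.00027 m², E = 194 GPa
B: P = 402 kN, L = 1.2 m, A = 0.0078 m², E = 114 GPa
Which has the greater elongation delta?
Model: a uniform prismatic bar under axial load, so delta = (P·L) / (A·E) (SI units).
  A: delta = (108000 × 1.6) / (0.00027 × (1.94 × 10¹¹)) = 0.003299 m = 3.299 mm
  B: delta = (402000 × 1.2) / (0.0078 × (1.14 × 10¹¹)) = 0.0005425 m = 0.5425 mm
3.299 mm > 0.5425 mm, so A is larger.
Final answer: A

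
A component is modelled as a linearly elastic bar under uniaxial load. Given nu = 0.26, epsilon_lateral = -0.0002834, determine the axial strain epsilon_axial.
Model: a linearly elastic bar under uniaxial load, so epsilon_lateral = -nu·epsilon_axial.
Solve for epsilon_axial: epsilon_axial = -epsilon_lateral / nu.
Substitute:
  epsilon_axial = -(-0.0002834) / 0.26
  epsilon_axial = 0.00109
Final answer: epsilon_axial = 0.00109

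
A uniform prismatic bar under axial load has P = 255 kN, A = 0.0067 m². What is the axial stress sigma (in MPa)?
Model: a uniform prismatic bar under axial load, so sigma = P / A.
Convert to SI units:
  P = 255 kN = 255000 N
Substitute:
  sigma = 255000 / 0.0067
  sigma = 3.806 × 10⁷ Pa
Convert: sigma = 3.806 × 10⁷ Pa = 38.06 MPa
Final answer: sigma = 38.06 MPa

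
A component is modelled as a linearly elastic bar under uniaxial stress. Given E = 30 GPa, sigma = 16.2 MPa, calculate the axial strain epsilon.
Model: a linearly elastic bar under uniaxial stress, so sigma = E·epsilon.
Solve for epsilon: epsilon = sigma / E.
Convert to SI units:
  E = 30 GPa = 3 × 10¹⁰ Pa
  sigma = 16.2 MPa = 1.62 × 10⁷ Pa
Substitute:
  epsilon = (1.62 × 10⁷) / (3 × 10¹⁰)
  epsilon = 0.00054
Final answer: epsilon = 0.00054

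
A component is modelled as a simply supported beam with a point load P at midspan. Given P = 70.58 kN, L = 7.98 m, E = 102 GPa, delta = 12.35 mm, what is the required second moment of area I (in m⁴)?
Model: a simply supported beam with a point load P at midspan, so delta = (P·L^3) / (48·E·I).
Solve for I: I = (P·L^3) / (48·delta·E).
Convert to SI units:
  P = 70.58 kN = 70580 N
  E = 102 GPa = 1.02 × 10¹¹ Pa
  delta = 12.35 mm = 0.01235 m
Substitute:
  I = (70580 × 7.98^3) / (48 × 0.01235 × (1.02 × 10¹¹))
  I = 0.0005932 m⁴
Final answer: I = 0.0005932 m⁴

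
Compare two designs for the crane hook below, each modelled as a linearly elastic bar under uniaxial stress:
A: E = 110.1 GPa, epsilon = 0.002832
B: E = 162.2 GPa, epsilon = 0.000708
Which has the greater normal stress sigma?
Model: a linearly elastic bar under uniaxial stress, so sigma = E·epsilon (SI units).
  A: sigma = (1.101 × 10¹¹) × 0.002832 = 3.118 × 10⁸ Pa = 311.8 MPa
  B: sigma = (1.622 × 10¹¹) × 0.000708 = 1.148 × 10⁸ Pa = 114.8 MPa
311.8 MPa > 114.8 MPa, so A is larger.
Final answer: A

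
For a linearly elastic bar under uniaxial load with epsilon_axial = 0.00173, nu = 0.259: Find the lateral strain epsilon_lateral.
Model: a linearly elastic bar under uniaxial load, so epsilon_lateral = -nu·epsilon_axial.
Substitute:
  epsilon_lateral = -(0.259 × 0.00173)
  epsilon_lateral = -0.0004481
Final answer: epsilon_lateral = -0.0004481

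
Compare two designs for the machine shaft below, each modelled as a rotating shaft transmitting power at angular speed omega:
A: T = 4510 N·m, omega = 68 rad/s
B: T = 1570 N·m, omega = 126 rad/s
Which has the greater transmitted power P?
Model: a rotating shaft transmitting power at angular speed omega, so P = T·omega (SI units).
  A: P = 4510 × 68 = 306700 W = 306.7 kW
  B: P = 1570 × 126 = 197800 W = 197.8 kW
306.7 kW > 197.8 kW, so A is larger.
Final answer: A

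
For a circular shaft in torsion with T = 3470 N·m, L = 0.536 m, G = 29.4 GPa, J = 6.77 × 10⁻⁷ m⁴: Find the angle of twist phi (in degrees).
Model: a circular shaft in torsion, so phi = (T·L) / (G·J).
Convert to SI units:
  G = 29.4 GPa = 2.94 × 10¹⁰ Pa
Substitute:
  phi = (3470 × 0.536) / ((2.94 × 10¹⁰) × (6.77 × 10⁻⁷))
  phi = 0.09345 rad
Convert to degrees: phi = 0.09345 × 180/π = 5.354°
Final answer: phi = 5.354°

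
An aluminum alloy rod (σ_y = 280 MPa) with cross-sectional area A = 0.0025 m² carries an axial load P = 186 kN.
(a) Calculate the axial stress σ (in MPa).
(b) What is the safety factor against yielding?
(a) Axial stress σ = P/A. Convert P = 186 kN = 186000 N.
  σ = 186000 / 0.0025 = 7.44 × 10⁷ Pa = 74.4 MPa
(b) Safety factor SF = σ_y/σ = 280 / 74.4 = 3.763
Final answer: (a) σ = 74.4 MPa, (b) SF = 3.763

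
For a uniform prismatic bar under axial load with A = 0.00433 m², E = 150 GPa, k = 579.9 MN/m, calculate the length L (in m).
Model: a uniform prismatic bar under axial load, so k = (A·E) / L.
Solve for L: L = (A·E) / k.
Convert to SI units:
  E = 150 GPa = 1.5 × 10¹¹ Pa
  k = 579.9 MN/m = 5.799 × 10⁸ N/m
Substitute:
  L = (0.00433 × (1.5 × 10¹¹)) / (5.799 × 10⁸)
  L = 1.12 m
Final answer: L = 1.12 m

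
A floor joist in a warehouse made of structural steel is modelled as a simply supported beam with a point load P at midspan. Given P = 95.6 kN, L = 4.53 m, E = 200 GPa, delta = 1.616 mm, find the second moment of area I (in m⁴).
Model: a simply supported beam with a point load P at midspan, so delta = (P·L^3) / (48·E·I).
Solve for I: I = (P·L^3) / (48·delta·E).
Convert to SI units:
  P = 95.6 kN = 95600 N
  E = 200 GPa = 2 × 10¹¹ Pa
  delta = 1.616 mm = 0.001616 m
Substitute:
  I = (95600 × 4.53^3) / (48 × 0.001616 × (2 × 10¹¹))
  I = 0.0005728 m⁴
Final answer: I = 0.0005728 m⁴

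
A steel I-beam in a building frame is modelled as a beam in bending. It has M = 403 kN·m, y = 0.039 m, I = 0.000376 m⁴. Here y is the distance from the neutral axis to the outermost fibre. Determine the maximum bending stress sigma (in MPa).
Model: a beam in bending, so sigma = (M·y) / I.
Convert to SI units:
  M = 403 kN·m = 403000 N·m
Substitute:
  sigma = (403000 × 0.039) / 0.000376
  sigma = 4.18 × 10⁷ Pa
Convert: sigma = 4.18 × 10⁷ Pa = 41.8 MPa
Final answer: sigma = 41.8 MPa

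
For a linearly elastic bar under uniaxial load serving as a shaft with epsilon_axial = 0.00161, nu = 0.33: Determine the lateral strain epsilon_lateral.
Model: a linearly elastic bar under uniaxial load, so epsilon_lateral = -nu·epsilon_axial.
Substitute:
  epsilon_lateral = -(0.33 × 0.00161)
  epsilon_lateral = -0.0005313
Final answer: epsilon_lateral = -0.0005313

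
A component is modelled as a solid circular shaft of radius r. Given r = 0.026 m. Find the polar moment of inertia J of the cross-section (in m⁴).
Model: a solid circular shaft of radius r, so J = (π·r^4) / 2.
Substitute:
  J = (π × 0.026^4) / 2
  J = 7.178 × 10⁻⁷ m⁴
Final answer: J = 7.178 × 10⁻⁷ m⁴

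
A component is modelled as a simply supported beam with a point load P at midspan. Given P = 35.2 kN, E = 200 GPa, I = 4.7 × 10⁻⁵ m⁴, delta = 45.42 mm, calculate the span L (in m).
Model: a simply supported beam with a point load P at midspan, so delta = (P·L^3) / (48·E·I).
Solve for L: L = ((48·delta·E·I) / P)^(1/3).
Convert to SI units:
  P = 35.2 kN = 35200 N
  E = 200 GPa = 2 × 10¹¹ Pa
  delta = 45.42 mm = 0.04542 m
Substitute:
  L = ((48 × 0.04542 × (2 × 10¹¹) × (4.7 × 10⁻⁵)) / 35200)^(1/3)
  L = 8.35 m
Final answer: L = 8.35 m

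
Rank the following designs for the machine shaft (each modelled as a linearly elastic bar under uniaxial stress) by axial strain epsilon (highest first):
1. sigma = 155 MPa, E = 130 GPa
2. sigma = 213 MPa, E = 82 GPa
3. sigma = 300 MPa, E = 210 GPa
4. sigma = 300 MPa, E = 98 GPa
Model: a linearly elastic bar under uniaxial stress, so epsilon = sigma / E (SI units).
  Case 1: epsilon = (1.55 × 10⁸) / (1.3 × 10¹¹) = 0.001192
  Case 2: epsilon = (2.13 × 10⁸) / (8.2 × 10¹⁰) = 0.002598
  Case 3: epsilon = (3 × 10⁸) / (2.1 × 10¹¹) = 0.001429
  Case 4: epsilon = (3 × 10⁸) / (9.8 × 10¹⁰) = 0.003061
Ordering: 0.003061 (case 4) > 0.002598 (case 2) > 0.001429 (case 3) > 0.001192 (case 1)
Final answer: 4, 2, 3, 1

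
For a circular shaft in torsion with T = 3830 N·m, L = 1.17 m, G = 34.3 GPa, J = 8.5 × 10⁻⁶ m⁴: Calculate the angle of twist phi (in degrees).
Model: a circular shaft in torsion, so phi = (T·L) / (G·J).
Convert to SI units:
  G = 34.3 GPa = 3.43 × 10¹⁰ Pa
Substitute:
  phi = (3830 × 1.17) / ((3.43 × 10¹⁰) × (8.5 × 10⁻⁶))
  phi = 0.01537 rad
Convert to degrees: phi = 0.01537 × 180/π = 0.8806°
Final answer: phi = 0.8806°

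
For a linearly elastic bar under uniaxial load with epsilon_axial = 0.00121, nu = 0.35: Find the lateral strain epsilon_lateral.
Model: a linearly elastic bar under uniaxial load, so epsilon_lateral = -nu·epsilon_axial.
Substitute:
  epsilon_lateral = -(0.35 × 0.00121)
  epsilon_lateral = -0.0004235
Final answer: epsilon_lateral = -0.0004235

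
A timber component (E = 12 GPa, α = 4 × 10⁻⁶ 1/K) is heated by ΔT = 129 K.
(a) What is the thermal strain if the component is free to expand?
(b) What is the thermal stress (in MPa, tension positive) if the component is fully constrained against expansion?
(a) Free thermal strain ε_th = α·ΔT = (4 × 10⁻⁶) × 129 = 0.000516
(b) Fully constrained, the expansion is suppressed, so σ = -E·α·ΔT. Convert E = 12 GPa = 1.2 × 10¹⁰ Pa.
  σ = -(1.2 × 10¹⁰) × (4 × 10⁻⁶) × 129 = -6.192 × 10⁶ Pa = -6.192 MPa (compressive)
Final answer: (a) ε_th = 0.000516, (b) σ = -6.192 MPa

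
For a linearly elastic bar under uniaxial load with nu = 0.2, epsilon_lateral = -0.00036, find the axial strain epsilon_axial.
Model: a linearly elastic bar under uniaxial load, so epsilon_lateral = -nu·epsilon_axial.
Solve for epsilon_axial: epsilon_axial = -epsilon_lateral / nu.
Substitute:
  epsilon_axial = -(-0.00036) / 0.2
  epsilon_axial = 0.0018
Final answer: epsilon_axial = 0.0018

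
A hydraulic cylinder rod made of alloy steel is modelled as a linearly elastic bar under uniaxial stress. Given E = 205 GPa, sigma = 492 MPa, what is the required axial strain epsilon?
Model: a linearly elastic bar under uniaxial stress, so sigma = E·epsilon.
Solve for epsilon: epsilon = sigma / E.
Convert to SI units:
  E = 205 GPa = 2.05 × 10¹¹ Pa
  sigma = 492 MPa = 4.92 × 10⁸ Pa
Substitute:
  epsilon = (4.92 × 10⁸) / (2.05 × 10¹¹)
  epsilon = 0.0024
Final answer: epsilon = 0.0024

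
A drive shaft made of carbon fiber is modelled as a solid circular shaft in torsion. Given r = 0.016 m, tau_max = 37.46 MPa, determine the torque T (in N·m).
Model: a solid circular shaft in torsion, so tau_max = (2·T) / (π·r^3).
Solve for T: T = (π·tau_max·r^3) / 2.
Convert to SI units:
  tau_max = 37.46 MPa = 3.746 × 10⁷ Pa
Substitute:
  T = (π × (3.746 × 10⁷) × 0.016^3) / 2
  T = 241 N·m
Final answer: T = 241 N·m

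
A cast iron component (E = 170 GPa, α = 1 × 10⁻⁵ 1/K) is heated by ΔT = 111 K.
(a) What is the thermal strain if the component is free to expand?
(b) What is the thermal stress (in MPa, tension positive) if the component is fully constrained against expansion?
(a) Free thermal strain ε_th = α·ΔT = (1 × 10⁻⁵) × 111 = 0.00111
(b) Fully constrained, the expansion is suppressed, so σ = -E·α·ΔT. Convert E = 170 GPa = 1.7 × 10¹¹ Pa.
  σ = -(1.7 × 10¹¹) × (1 × 10⁻⁵) × 111 = -1.887 × 10⁸ Pa = -188.7 MPa (compressive)
Final answer: (a) ε_th = 0.00111, (b) σ = -188.7 MPa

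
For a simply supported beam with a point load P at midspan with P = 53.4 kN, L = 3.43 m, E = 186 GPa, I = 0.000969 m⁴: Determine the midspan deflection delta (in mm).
Model: a simply supported beam with a point load P at midspan, so delta = (P·L^3) / (48·E·I).
Convert to SI units:
  P = 53.4 kN = 53400 N
  E = 186 GPa = 1.86 × 10¹¹ Pa
Substitute:
  delta = (53400 × 3.43^3) / (48 × (1.86 × 10¹¹) × 0.000969)
  delta = 0.0002491 m
Convert: delta = 0.0002491 m = 0.2491 mm
Final answer: delta = 0.2491 mm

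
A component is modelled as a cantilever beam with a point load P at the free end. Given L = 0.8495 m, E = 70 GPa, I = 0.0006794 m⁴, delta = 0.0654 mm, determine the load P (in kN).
Model: a cantilever beam with a point load P at the free end, so delta = (P·L^3) / (3·E·I).
Solve for P: P = (3·delta·E·I) / L^3.
Convert to SI units:
  E = 70 GPa = 7 × 10¹⁰ Pa
  delta = 0.0654 mm = 6.54 × 10⁻⁵ m
Substitute:
  P = (3 × (6.54 × 10⁻⁵) × (7 × 10¹⁰) × 0.0006794) / 0.8495^3
  P = 15220 N
Convert: P = 15220 N = 15.22 kN
Final answer: P = 15.22 kN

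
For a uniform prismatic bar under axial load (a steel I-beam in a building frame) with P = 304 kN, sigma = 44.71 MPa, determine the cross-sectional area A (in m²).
Model: a uniform prismatic bar under axial load, so sigma = P / A.
Solve for A: A = P / sigma.
Convert to SI units:
  P = 304 kN = 304000 N
  sigma = 44.71 MPa = 4.471 × 10⁷ Pa
Substitute:
  A = 304000 / (4.471 × 10⁷)
  A = 0.006799 m²
Final answer: A = 0.006799 m²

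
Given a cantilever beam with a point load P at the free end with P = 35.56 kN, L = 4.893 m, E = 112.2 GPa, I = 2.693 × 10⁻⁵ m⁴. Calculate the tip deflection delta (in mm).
Model: a cantilever beam with a point load P at the free end, so delta = (P·L^3) / (3·E·I).
Convert to SI units:
  P = 35.56 kN = 35560 N
  E = 112.2 GPa = 1.122 × 10¹¹ Pa
Substitute:
  delta = (35560 × 4.893^3) / (3 × (1.122 × 10¹¹) × (2.693 × 10⁻⁵))
  delta = 0.4596 m
Convert: delta = 0.4596 m = 459.6 mm
Final answer: delta = 459.6 mm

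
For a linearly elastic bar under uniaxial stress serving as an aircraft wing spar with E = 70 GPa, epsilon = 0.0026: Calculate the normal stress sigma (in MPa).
Model: a linearly elastic bar under uniaxial stress, so sigma = E·epsilon.
Convert to SI units:
  E = 70 GPa = 7 × 10¹⁰ Pa
Substitute:
  sigma = (7 × 10¹⁰) × 0.0026
  sigma = 1.82 × 10⁸ Pa
Convert: sigma = 1.82 × 10⁸ Pa = 182 MPa
Final answer: sigma = 182 MPa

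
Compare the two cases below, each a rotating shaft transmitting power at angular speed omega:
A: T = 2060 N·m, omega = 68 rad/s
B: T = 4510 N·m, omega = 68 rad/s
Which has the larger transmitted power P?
Model: a rotating shaft transmitting power at angular speed omega, so P = T·omega (SI units).
  A: P = 2060 × 68 = 140100 W = 140.1 kW
  B: P = 4510 × 68 = 306700 W = 306.7 kW
306.7 kW > 140.1 kW, so B is larger.
Final answer: B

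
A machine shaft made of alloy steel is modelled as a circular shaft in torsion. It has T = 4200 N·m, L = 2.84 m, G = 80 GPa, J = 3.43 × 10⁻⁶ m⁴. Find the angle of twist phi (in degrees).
Model: a circular shaft in torsion, so phi = (T·L) / (G·J).
Convert to SI units:
  G = 80 GPa = 8 × 10¹⁰ Pa
Substitute:
  phi = (4200 × 2.84) / ((8 × 10¹⁰) × (3.43 × 10⁻⁶))
  phi = 0.04347 rad
Convert to degrees: phi = 0.04347 × 180/π = 2.491°
Final answer: phi = 2.491°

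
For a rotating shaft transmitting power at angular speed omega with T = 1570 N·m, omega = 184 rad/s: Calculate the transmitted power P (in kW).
Model: a rotating shaft transmitting power at angular speed omega, so P = T·omega.
Substitute:
  P = 1570 × 184
  P = 288900 W
Convert: P = 288900 W = 288.9 kW
Final answer: P = 288.9 kW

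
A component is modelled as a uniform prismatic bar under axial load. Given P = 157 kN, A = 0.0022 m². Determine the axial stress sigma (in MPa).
Model: a uniform prismatic bar under axial load, so sigma = P / A.
Convert to SI units:
  P = 157 kN = 157000 N
Substitute:
  sigma = 157000 / 0.0022
  sigma = 7.136 × 10⁷ Pa
Convert: sigma = 7.136 × 10⁷ Pa = 71.36 MPa
Final answer: sigma = 71.36 MPa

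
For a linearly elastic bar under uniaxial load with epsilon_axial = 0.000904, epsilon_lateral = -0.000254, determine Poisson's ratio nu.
Model: a linearly elastic bar under uniaxial load, so epsilon_lateral = -nu·epsilon_axial.
Solve for nu: nu = -epsilon_lateral / epsilon_axial.
Substitute:
  nu = -(-0.000254) / 0.000904
  nu = 0.281
Final answer: nu = 0.281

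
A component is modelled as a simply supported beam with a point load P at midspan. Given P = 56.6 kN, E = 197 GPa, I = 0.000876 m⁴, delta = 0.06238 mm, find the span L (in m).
Model: a simply supported beam with a point load P at midspan, so delta = (P·L^3) / (48·E·I).
Solve for L: L = ((48·delta·E·I) / P)^(1/3).
Convert to SI units:
  P = 56.6 kN = 56600 N
  E = 197 GPa = 1.97 × 10¹¹ Pa
  delta = 0.06238 mm = 6.238 × 10⁻⁵ m
Substitute:
  L = ((48 × (6.238 × 10⁻⁵) × (1.97 × 10¹¹) × 0.000876) / 56600)^(1/3)
  L = 2.09 m
Final answer: L = 2.09 m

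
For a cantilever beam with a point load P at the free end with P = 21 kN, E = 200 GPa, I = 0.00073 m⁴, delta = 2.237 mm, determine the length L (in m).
Model: a cantilever beam with a point load P at the free end, so delta = (P·L^3) / (3·E·I).
Solve for L: L = ((3·delta·E·I) / P)^(1/3).
Convert to SI units:
  P = 21 kN = 21000 N
  E = 200 GPa = 2 × 10¹¹ Pa
  delta = 2.237 mm = 0.002237 m
Substitute:
  L = ((3 × 0.002237 × (2 × 10¹¹) × 0.00073) / 21000)^(1/3)
  L = 3.6 m
Final answer: L = 3.6 m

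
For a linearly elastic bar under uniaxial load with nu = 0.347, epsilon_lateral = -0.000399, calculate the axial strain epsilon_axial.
Model: a linearly elastic bar under uniaxial load, so epsilon_lateral = -nu·epsilon_axial.
Solve for epsilon_axial: epsilon_axial = -epsilon_lateral / nu.
Substitute:
  epsilon_axial = -(-0.000399) / 0.347
  epsilon_axial = 0.00115
Final answer: epsilon_axial = 0.00115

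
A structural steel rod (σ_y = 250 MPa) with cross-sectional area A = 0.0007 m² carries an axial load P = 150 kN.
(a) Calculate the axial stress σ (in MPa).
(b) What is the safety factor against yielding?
(a) Axial stress σ = P/A. Convert P = 150 kN = 150000 N.
  σ = 150000 / 0.0007 = 2.143 × 10⁸ Pa = 214.3 MPa
(b) Safety factor SF = σ_y/σ = 250 / 214.3 = 1.167
Final answer: (a) σ = 214.3 MPa, (b) SF = 1.167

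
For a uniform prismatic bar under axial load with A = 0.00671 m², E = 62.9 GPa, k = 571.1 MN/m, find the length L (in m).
Model: a uniform prismatic bar under axial load, so k = (A·E) / L.
Solve for L: L = (A·E) / k.
Convert to SI units:
  E = 62.9 GPa = 6.29 × 10¹⁰ Pa
  k = 571.1 MN/m = 5.711 × 10⁸ N/m
Substitute:
  L = (0.00671 × (6.29 × 10¹⁰)) / (5.711 × 10⁸)
  L = 0.739 m
Final answer: L = 0.739 m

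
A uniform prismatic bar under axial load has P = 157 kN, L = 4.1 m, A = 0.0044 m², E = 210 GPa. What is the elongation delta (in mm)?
Model: a uniform prismatic bar under axial load, so delta = (P·L) / (A·E).
Convert to SI units:
  P = 157 kN = 157000 N
  E = 210 GPa = 2.1 × 10¹¹ Pa
Substitute:
  delta = (157000 × 4.1) / (0.0044 × (2.1 × 10¹¹))
  delta = 0.0006966 m
Convert: delta = 0.0006966 m = 0.6966 mm
Final answer: delta = 0.6966 mm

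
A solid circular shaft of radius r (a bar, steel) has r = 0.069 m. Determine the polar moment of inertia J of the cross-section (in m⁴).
Model: a solid circular shaft of radius r, so J = (π·r^4) / 2.
Substitute:
  J = (π × 0.069^4) / 2
  J = 3.561 × 10⁻⁵ m⁴
Final answer: J = 3.561 × 10⁻⁵ m⁴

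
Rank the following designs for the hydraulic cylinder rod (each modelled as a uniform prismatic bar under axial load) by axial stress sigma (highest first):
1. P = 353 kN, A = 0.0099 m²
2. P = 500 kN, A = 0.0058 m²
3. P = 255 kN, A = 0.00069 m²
Model: a uniform prismatic bar under axial load, so sigma = P / A (SI units).
  Case 1: sigma = 353000 / 0.0099 = 3.566 × 10⁷ Pa = 35.66 MPa
  Case 2: sigma = 500000 / 0.0058 = 8.621 × 10⁷ Pa = 86.21 MPa
  Case 3: sigma = 255000 / 0.00069 = 3.696 × 10⁸ Pa = 369.6 MPa
Ordering: 369.6 MPa (case 3) > 86.21 MPa (case 2) > 35.66 MPa (case 1)
Final answer: 3, 2, 1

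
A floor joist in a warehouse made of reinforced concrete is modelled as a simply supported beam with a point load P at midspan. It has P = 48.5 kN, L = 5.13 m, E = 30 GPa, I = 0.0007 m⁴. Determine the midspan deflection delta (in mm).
Model: a simply supported beam with a point load P at midspan, so delta = (P·L^3) / (48·E·I).
Convert to SI units:
  P = 48.5 kN = 48500 N
  E = 30 GPa = 3 × 10¹⁰ Pa
Substitute:
  delta = (48500 × 5.13^3) / (48 × (3 × 10¹⁰) × 0.0007)
  delta = 0.006496 m
Convert: delta = 0.006496 m = 6.496 mm
Final answer: delta = 6.496 mm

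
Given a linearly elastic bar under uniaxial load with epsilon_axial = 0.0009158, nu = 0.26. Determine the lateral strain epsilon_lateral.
Model: a linearly elastic bar under uniaxial load, so epsilon_lateral = -nu·epsilon_axial.
Substitute:
  epsilon_lateral = -(0.26 × 0.0009158)
  epsilon_lateral = -0.0002381
Final answer: epsilon_lateral = -0.0002381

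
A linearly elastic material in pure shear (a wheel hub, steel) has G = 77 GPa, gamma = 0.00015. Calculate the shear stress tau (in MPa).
Model: a linearly elastic material in pure shear, so tau = G·gamma.
Convert to SI units:
  G = 77 GPa = 7.7 × 10¹⁰ Pa
Substitute:
  tau = (7.7 × 10¹⁰) × 0.00015
  tau = 1.155 × 10⁷ Pa
Convert: tau = 1.155 × 10⁷ Pa = 11.55 MPa
Final answer: tau = 11.55 MPa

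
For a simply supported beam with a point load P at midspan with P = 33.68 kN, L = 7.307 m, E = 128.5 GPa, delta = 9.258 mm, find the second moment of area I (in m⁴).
Model: a simply supported beam with a point load P at midspan, so delta = (P·L^3) / (48·E·I).
Solve for I: I = (P·L^3) / (48·delta·E).
Convert to SI units:
  P = 33.68 kN = 33680 N
  E = 128.5 GPa = 1.285 × 10¹¹ Pa
  delta = 9.258 mm = 0.009258 m
Substitute:
  I = (33680 × 7.307^3) / (48 × 0.009258 × (1.285 × 10¹¹))
  I = 0.0002301 m⁴
Final answer: I = 0.0002301 m⁴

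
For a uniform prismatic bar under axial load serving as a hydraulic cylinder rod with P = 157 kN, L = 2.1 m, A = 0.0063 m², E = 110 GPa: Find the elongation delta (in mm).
Model: a uniform prismatic bar under axial load, so delta = (P·L) / (A·E).
Convert to SI units:
  P = 157 kN = 157000 N
  E = 110 GPa = 1.1 × 10¹¹ Pa
Substitute:
  delta = (157000 × 2.1) / (0.0063 × (1.1 × 10¹¹))
  delta = 0.0004758 m
Convert: delta = 0.0004758 m = 0.4758 mm
Final answer: delta = 0.4758 mm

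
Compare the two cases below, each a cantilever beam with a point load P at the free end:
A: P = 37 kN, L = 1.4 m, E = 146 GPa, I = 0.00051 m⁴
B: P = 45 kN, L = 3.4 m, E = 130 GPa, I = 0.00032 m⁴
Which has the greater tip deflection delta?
Model: a cantilever beam with a point load P at the free end, so delta = (P·L^3) / (3·E·I) (SI units).
  A: delta = (37000 × 1.4^3) / (3 × (1.46 × 10¹¹) × 0.00051) = 0.0004545 m = 0.4545 mm
  B: delta = (45000 × 3.4^3) / (3 × (1.3 × 10¹¹) × 0.00032) = 0.01417 m = 14.17 mm
14.17 mm > 0.4545 mm, so B is larger.
Final answer: B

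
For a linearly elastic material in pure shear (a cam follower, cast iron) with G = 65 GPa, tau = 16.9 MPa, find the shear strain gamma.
Model: a linearly elastic material in pure shear, so tau = G·gamma.
Solve for gamma: gamma = tau / G.
Convert to SI units:
  G = 65 GPa = 6.5 × 10¹⁰ Pa
  tau = 16.9 MPa = 1.69 × 10⁷ Pa
Substitute:
  gamma = (1.69 × 10⁷) / (6.5 × 10¹⁰)
  gamma = 0.00026
Final answer: gamma = 0.00026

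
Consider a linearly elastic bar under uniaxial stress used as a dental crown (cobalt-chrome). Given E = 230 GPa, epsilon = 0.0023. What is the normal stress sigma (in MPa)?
Model: a linearly elastic bar under uniaxial stress, so sigma = E·epsilon.
Convert to SI units:
  E = 230 GPa = 2.3 × 10¹¹ Pa
Substitute:
  sigma = (2.3 × 10¹¹) × 0.0023
  sigma = 5.29 × 10⁸ Pa
Convert: sigma = 5.29 × 10⁸ Pa = 529 MPa
Final answer: sigma = 529 MPa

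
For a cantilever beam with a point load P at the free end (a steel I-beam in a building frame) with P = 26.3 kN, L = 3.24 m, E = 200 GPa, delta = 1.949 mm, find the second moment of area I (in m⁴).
Model: a cantilever beam with a point load P at the free end, so delta = (P·L^3) / (3·E·I).
Solve for I: I = (P·L^3) / (3·delta·E).
Convert to SI units:
  P = 26.3 kN = 26300 N
  E = 200 GPa = 2 × 10¹¹ Pa
  delta = 1.949 mm = 0.001949 m
Substitute:
  I = (26300 × 3.24^3) / (3 × 0.001949 × (2 × 10¹¹))
  I = 0.0007649 m⁴
Final answer: I = 0.0007649 m⁴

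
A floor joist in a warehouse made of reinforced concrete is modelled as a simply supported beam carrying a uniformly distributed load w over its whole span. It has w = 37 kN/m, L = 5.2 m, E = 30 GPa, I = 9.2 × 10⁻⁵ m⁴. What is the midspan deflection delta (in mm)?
Model: a simply supported beam carrying a uniformly distributed load w over its whole span, so delta = (5·w·L^4) / (384·E·I).
Convert to SI units:
  w = 37 kN/m = 37000 N/m
  E = 30 GPa = 3 × 10¹⁰ Pa
Substitute:
  delta = (5 × 37000 × 5.2^4) / (384 × (3 × 10¹⁰) × (9.2 × 10⁻⁵))
  delta = 0.1276 m
Convert: delta = 0.1276 m = 127.6 mm
Final answer: delta = 127.6 mm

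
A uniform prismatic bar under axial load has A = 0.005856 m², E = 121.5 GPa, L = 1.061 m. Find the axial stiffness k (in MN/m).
Model: a uniform prismatic bar under axial load, so k = (A·E) / L.
Convert to SI units:
  E = 121.5 GPa = 1.215 × 10¹¹ Pa
Substitute:
  k = (0.005856 × (1.215 × 10¹¹)) / 1.061
  k = 6.706 × 10⁸ N/m
Convert: k = 6.706 × 10⁸ N/m = 670.6 MN/m
Final answer: k = 670.6 MN/m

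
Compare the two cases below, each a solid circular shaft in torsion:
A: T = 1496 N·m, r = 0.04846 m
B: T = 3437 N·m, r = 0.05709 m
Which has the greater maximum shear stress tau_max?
Model: a solid circular shaft in torsion, so tau_max = (2·T) / (π·r^3) (SI units).
  A: tau_max = (2 × 1496) / (π × 0.04846^3) = 8.369 × 10⁶ Pa = 8.369 MPa
  B: tau_max = (2 × 3437) / (π × 0.05709^3) = 1.176 × 10⁷ Pa = 11.76 MPa
11.76 MPa > 8.369 MPa, so B is larger.
Final answer: B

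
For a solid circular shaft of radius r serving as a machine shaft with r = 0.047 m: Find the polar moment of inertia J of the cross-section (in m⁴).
Model: a solid circular shaft of radius r, so J = (π·r^4) / 2.
Substitute:
  J = (π × 0.047^4) / 2
  J = 7.665 × 10⁻⁶ m⁴
Final answer: J = 7.665 × 10⁻⁶ m⁴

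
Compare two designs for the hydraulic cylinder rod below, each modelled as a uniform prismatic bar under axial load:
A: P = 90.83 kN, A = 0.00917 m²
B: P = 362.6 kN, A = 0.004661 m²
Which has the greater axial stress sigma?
Model: a uniform prismatic bar under axial load, so sigma = P / A (SI units).
  A: sigma = 90830 / 0.00917 = 9.905 × 10⁶ Pa = 9.905 MPa
  B: sigma = 362600 / 0.004661 = 7.779 × 10⁷ Pa = 77.79 MPa
77.79 MPa > 9.905 MPa, so B is larger.
Final answer: B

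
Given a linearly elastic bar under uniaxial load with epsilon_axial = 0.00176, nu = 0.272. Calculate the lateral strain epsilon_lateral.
Model: a linearly elastic bar under uniaxial load, so epsilon_lateral = -nu·epsilon_axial.
Substitute:
  epsilon_lateral = -(0.272 × 0.00176)
  epsilon_lateral = -0.0004787
Final answer: epsilon_lateral = -0.0004787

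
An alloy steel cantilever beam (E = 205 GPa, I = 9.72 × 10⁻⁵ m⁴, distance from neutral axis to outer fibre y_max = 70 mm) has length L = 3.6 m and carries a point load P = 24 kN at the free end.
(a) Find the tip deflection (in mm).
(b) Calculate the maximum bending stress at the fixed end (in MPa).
(a) Tip deflection of a cantilever with an end point load: δ = P·L^3 / (3·E·I). Convert P = 24 kN = 24000 N, E = 205 GPa = 2.05 × 10¹¹ Pa.
  δ = (24000 × 3.6^3) / (3 × (2.05 × 10¹¹) × (9.72 × 10⁻⁵)) = 0.01873 m = 18.73 mm
(b) Maximum bending moment at the fixed end: M = P·L = 24000 × 3.6 = 86400 N·m. Convert y_max = 70 mm = 0.07 m.
  σ = M·y_max / I = (86400 × 0.07) / (9.72 × 10⁻⁵) = 6.222 × 10⁷ Pa = 62.22 MPa
Final answer: (a) δ = 18.73 mm, (b) σ = 62.22 MPa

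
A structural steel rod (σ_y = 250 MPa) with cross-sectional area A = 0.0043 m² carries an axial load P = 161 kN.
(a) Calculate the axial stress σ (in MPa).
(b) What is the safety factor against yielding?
(a) Axial stress σ = P/A. Convert P = 161 kN = 161000 N.
  σ = 161000 / 0.0043 = 3.744 × 10⁷ Pa = 37.44 MPa
(b) Safety factor SF = σ_y/σ = 250 / 37.44 = 6.677
Final answer: (a) σ = 37.44 MPa, (b) SF = 6.677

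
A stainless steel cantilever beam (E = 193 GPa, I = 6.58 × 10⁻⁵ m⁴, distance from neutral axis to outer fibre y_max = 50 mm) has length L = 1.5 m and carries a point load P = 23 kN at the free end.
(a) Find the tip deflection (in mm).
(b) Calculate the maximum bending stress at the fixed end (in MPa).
(a) Tip deflection of a cantilever with an end point load: δ = P·L^3 / (3·E·I). Convert P = 23 kN = 23000 N, E = 193 GPa = 1.93 × 10¹¹ Pa.
  δ = (23000 × 1.5^3) / (3 × (1.93 × 10¹¹) × (6.58 × 10⁻⁵)) = 0.002037 m = 2.037 mm
(b) Maximum bending moment at the fixed end: M = P·L = 23000 × 1.5 = 34500 N·m. Convert y_max = 50 mm = 0.05 m.
  σ = M·y_max / I = (34500 × 0.05) / (6.58 × 10⁻⁵) = 2.622 × 10⁷ Pa = 26.22 MPa
Final answer: (a) δ = 2.037 mm, (b) σ = 26.22 MPa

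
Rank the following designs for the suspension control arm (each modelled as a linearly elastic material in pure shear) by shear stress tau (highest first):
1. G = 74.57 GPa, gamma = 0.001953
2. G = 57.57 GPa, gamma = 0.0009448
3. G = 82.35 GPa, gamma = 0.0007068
Model: a linearly elastic material in pure shear, so tau = G·gamma (SI units).
  Case 1: tau = (7.457 × 10¹⁰) × 0.001953 = 1.456 × 10⁸ Pa = 145.6 MPa
  Case 2: tau = (5.757 × 10¹⁰) × 0.0009448 = 5.439 × 10⁷ Pa = 54.39 MPa
  Case 3: tau = (8.235 × 10¹⁰) × 0.0007068 = 5.82 × 10⁷ Pa = 58.2 MPa
Ordering: 145.6 MPa (case 1) > 58.2 MPa (case 3) > 54.39 MPa (case 2)
Final answer: 1, 3, 2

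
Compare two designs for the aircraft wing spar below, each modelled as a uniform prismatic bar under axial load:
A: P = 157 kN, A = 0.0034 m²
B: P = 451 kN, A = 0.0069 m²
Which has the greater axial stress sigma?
Model: a uniform prismatic bar under axial load, so sigma = P / A (SI units).
  A: sigma = 157000 / 0.0034 = 4.618 × 10⁷ Pa = 46.18 MPa
  B: sigma = 451000 / 0.0069 = 6.536 × 10⁷ Pa = 65.36 MPa
65.36 MPa > 46.18 MPa, so B is larger.
Final answer: B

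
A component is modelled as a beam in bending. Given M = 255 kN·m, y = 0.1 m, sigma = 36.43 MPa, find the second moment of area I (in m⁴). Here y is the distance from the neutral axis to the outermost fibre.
Model: a beam in bending, so sigma = (M·y) / I.
Solve for I: I = (M·y) / sigma.
Convert to SI units:
  M = 255 kN·m = 255000 N·m
  sigma = 36.43 MPa = 3.643 × 10⁷ Pa
Substitute:
  I = (255000 × 0.1) / (3.643 × 10⁷)
  I = 0.0007 m⁴
Final answer: I = 0.0007 m⁴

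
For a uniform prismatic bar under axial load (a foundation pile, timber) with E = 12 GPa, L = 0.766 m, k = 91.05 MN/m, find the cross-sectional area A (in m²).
Model: a uniform prismatic bar under axial load, so k = (A·E) / L.
Solve for A: A = (k·L) / E.
Convert to SI units:
  E = 12 GPa = 1.2 × 10¹⁰ Pa
  k = 91.05 MN/m = 9.105 × 10⁷ N/m
Substitute:
  A = ((9.105 × 10⁷) × 0.766) / (1.2 × 10¹⁰)
  A = 0.005812 m²
Final answer: A = 0.005812 m²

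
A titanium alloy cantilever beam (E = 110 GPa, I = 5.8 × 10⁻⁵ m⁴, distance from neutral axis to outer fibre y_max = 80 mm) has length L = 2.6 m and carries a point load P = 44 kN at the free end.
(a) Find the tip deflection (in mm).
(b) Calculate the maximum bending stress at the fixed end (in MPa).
(a) Tip deflection of a cantilever with an end point load: δ = P·L^3 / (3·E·I). Convert P = 44 kN = 44000 N, E = 110 GPa = 1.1 × 10¹¹ Pa.
  δ = (44000 × 2.6^3) / (3 × (1.1 × 10¹¹) × (5.8 × 10⁻⁵)) = 0.0404 m = 40.4 mm
(b) Maximum bending moment at the fixed end: M = P·L = 44000 × 2.6 = 114400 N·m. Convert y_max = 80 mm = 0.08 m.
  σ = M·y_max / I = (114400 × 0.08) / (5.8 × 10⁻⁵) = 1.578 × 10⁸ Pa = 157.8 MPa
Final answer: (a) δ = 40.4 mm, (b) σ = 157.8 MPa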